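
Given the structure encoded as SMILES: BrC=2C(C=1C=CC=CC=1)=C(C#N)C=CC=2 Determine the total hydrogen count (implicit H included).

8

Walk through each heavy atom and fill implicit hydrogens from standard valence (C 4, N 3, O 2, S 2, halogen 1):
  atom 1: Br (halogen, monovalent) → 0 H
  atom 2: C, bond orders sum to 4 (valence 4) → 0 H
  atom 3: C, bond orders sum to 4 (valence 4) → 0 H
  atom 4: C, bond orders sum to 4 (valence 4) → 0 H
  atom 5: C, bond orders sum to 3 (valence 4) → 1 H
  atom 6: C, bond orders sum to 3 (valence 4) → 1 H
  atom 7: C, bond orders sum to 3 (valence 4) → 1 H
  atom 8: C, bond orders sum to 3 (valence 4) → 1 H
  atom 9: C, bond orders sum to 3 (valence 4) → 1 H
  atom 10: C, bond orders sum to 4 (valence 4) → 0 H
  atom 11: C, bond orders sum to 4 (valence 4) → 0 H
  atom 12: N, bond orders sum to 3 (valence 3) → 0 H
  atom 13: C, bond orders sum to 3 (valence 4) → 1 H
  atom 14: C, bond orders sum to 3 (valence 4) → 1 H
  atom 15: C, bond orders sum to 3 (valence 4) → 1 H
Total hydrogens: 8.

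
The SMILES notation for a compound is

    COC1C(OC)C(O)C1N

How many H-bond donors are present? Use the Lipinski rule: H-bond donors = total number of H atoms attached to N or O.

Donors: find every N or O and count the H atoms it carries.
  atom 2 (O): bond orders sum to 2 → 0 H
  atom 5 (O): bond orders sum to 2 → 0 H
  atom 8 (O): bond orders sum to 1 → 1 H
  atom 10 (N): bond orders sum to 1 → 2 H
Lipinski HBD = 3.

3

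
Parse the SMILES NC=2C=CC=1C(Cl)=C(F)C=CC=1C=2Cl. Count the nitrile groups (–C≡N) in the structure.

0

Scan the SMILES for the nitrile motif — none present.
Groups that are present: 1 primary amine.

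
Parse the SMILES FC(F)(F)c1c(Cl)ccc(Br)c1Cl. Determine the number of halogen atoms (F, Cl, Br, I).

6

Halogen atoms appear at heavy-atom positions 1, 3, 4, 7, 11, 13 (1×Br, 2×Cl, 3×F).
Halogen count: 6.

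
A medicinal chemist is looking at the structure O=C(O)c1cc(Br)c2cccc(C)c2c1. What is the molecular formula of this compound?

Walk through each heavy atom and fill implicit hydrogens from standard valence (C 4, N 3, O 2, S 2, halogen 1); for lowercase aromatic atoms, an aromatic c carries 1 H when it has two neighbours and 0 H with three, and aromatic n carries 0 H:
  atom 1: O, bond orders sum to 2 (valence 2) → 0 H
  atom 2: C, bond orders sum to 4 (valence 4) → 0 H
  atom 3: O, bond orders sum to 1 (valence 2) → 1 H
  atom 4: aromatic c, 3 neighbours → 0 H
  atom 5: aromatic c, 2 neighbours → 1 H
  atom 6: aromatic c, 3 neighbours → 0 H
  atom 7: Br (halogen, monovalent) → 0 H
  atom 8: aromatic c, 3 neighbours → 0 H
  atom 9: aromatic c, 2 neighbours → 1 H
  atom 10: aromatic c, 2 neighbours → 1 H
  atom 11: aromatic c, 2 neighbours → 1 H
  atom 12: aromatic c, 3 neighbours → 0 H
  atom 13: C, bond orders sum to 1 (valence 4) → 3 H
  atom 14: aromatic c, 3 neighbours → 0 H
  atom 15: aromatic c, 2 neighbours → 1 H
Totals → C:12, H:9, Br:1, O:2.
In Hill order: C12H9BrO2.

C12H9BrO2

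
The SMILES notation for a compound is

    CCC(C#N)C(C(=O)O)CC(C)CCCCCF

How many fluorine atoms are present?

Scan the SMILES for F atoms (remember two-letter symbols like Cl and Br are single atoms).
Fluorine count: 1.

1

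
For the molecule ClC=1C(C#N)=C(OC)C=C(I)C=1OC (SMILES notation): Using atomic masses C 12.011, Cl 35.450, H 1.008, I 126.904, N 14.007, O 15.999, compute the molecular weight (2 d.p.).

First, the molecular formula is C9H7ClINO2 (counting implicit H from valence).
  C: 9 × 12.011 = 108.099
  Cl: 1 × 35.450 = 35.450
  H: 7 × 1.008 = 7.056
  I: 1 × 126.904 = 126.904
  N: 1 × 14.007 = 14.007
  O: 2 × 15.999 = 31.998
Sum: 9×12.011 + 1×35.450 + 7×1.008 + 1×126.904 + 1×14.007 + 2×15.999 = 323.514 → 323.51 g/mol.

323.51 g/mol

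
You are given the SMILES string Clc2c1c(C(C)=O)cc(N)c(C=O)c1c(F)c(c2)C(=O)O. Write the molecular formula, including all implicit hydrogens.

C14H9ClFNO4

Walk through each heavy atom and fill implicit hydrogens from standard valence (C 4, N 3, O 2, S 2, halogen 1); for lowercase aromatic atoms, an aromatic c carries 1 H when it has two neighbours and 0 H with three, and aromatic n carries 0 H:
  atom 1: Cl (halogen, monovalent) → 0 H
  atom 2: aromatic c, 3 neighbours → 0 H
  atom 3: aromatic c, 3 neighbours → 0 H
  atom 4: aromatic c, 3 neighbours → 0 H
  atom 5: C, bond orders sum to 4 (valence 4) → 0 H
  atom 6: C, bond orders sum to 1 (valence 4) → 3 H
  atom 7: O, bond orders sum to 2 (valence 2) → 0 H
  atom 8: aromatic c, 2 neighbours → 1 H
  atom 9: aromatic c, 3 neighbours → 0 H
  atom 10: N, bond orders sum to 1 (valence 3) → 2 H
  atom 11: aromatic c, 3 neighbours → 0 H
  atom 12: C, bond orders sum to 3 (valence 4) → 1 H
  atom 13: O, bond orders sum to 2 (valence 2) → 0 H
  atom 14: aromatic c, 3 neighbours → 0 H
  atom 15: aromatic c, 3 neighbours → 0 H
  atom 16: F (halogen, monovalent) → 0 H
  atom 17: aromatic c, 3 neighbours → 0 H
  atom 18: aromatic c, 2 neighbours → 1 H
  atom 19: C, bond orders sum to 4 (valence 4) → 0 H
  atom 20: O, bond orders sum to 2 (valence 2) → 0 H
  atom 21: O, bond orders sum to 1 (valence 2) → 1 H
Totals → C:14, H:9, Cl:1, F:1, N:1, O:4.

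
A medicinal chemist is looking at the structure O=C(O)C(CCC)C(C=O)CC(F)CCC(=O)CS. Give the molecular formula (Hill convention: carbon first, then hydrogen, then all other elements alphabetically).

Walk through each heavy atom and fill implicit hydrogens from standard valence (C 4, N 3, O 2, S 2, halogen 1):
  atom 1: O, bond orders sum to 2 (valence 2) → 0 H
  atom 2: C, bond orders sum to 4 (valence 4) → 0 H
  atom 3: O, bond orders sum to 1 (valence 2) → 1 H
  atom 4: C, bond orders sum to 3 (valence 4) → 1 H
  atom 5: C, bond orders sum to 2 (valence 4) → 2 H
  atom 6: C, bond orders sum to 2 (valence 4) → 2 H
  atom 7: C, bond orders sum to 1 (valence 4) → 3 H
  atom 8: C, bond orders sum to 3 (valence 4) → 1 H
  atom 9: C, bond orders sum to 3 (valence 4) → 1 H
  atom 10: O, bond orders sum to 2 (valence 2) → 0 H
  atom 11: C, bond orders sum to 2 (valence 4) → 2 H
  atom 12: C, bond orders sum to 3 (valence 4) → 1 H
  atom 13: F (halogen, monovalent) → 0 H
  atom 14: C, bond orders sum to 2 (valence 4) → 2 H
  atom 15: C, bond orders sum to 2 (valence 4) → 2 H
  atom 16: C, bond orders sum to 4 (valence 4) → 0 H
  atom 17: O, bond orders sum to 2 (valence 2) → 0 H
  atom 18: C, bond orders sum to 2 (valence 4) → 2 H
  atom 19: S, bond orders sum to 1 (valence 2) → 1 H
Totals → C:13, H:21, F:1, O:4, S:1.
In Hill order: C13H21FO4S.

C13H21FO4S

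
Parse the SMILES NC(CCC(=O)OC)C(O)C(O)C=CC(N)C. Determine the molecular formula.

C11H22N2O4

Walk through each heavy atom and fill implicit hydrogens from standard valence (C 4, N 3, O 2, S 2, halogen 1):
  atom 1: N, bond orders sum to 1 (valence 3) → 2 H
  atom 2: C, bond orders sum to 3 (valence 4) → 1 H
  atom 3: C, bond orders sum to 2 (valence 4) → 2 H
  atom 4: C, bond orders sum to 2 (valence 4) → 2 H
  atom 5: C, bond orders sum to 4 (valence 4) → 0 H
  atom 6: O, bond orders sum to 2 (valence 2) → 0 H
  atom 7: O, bond orders sum to 2 (valence 2) → 0 H
  atom 8: C, bond orders sum to 1 (valence 4) → 3 H
  atom 9: C, bond orders sum to 3 (valence 4) → 1 H
  atom 10: O, bond orders sum to 1 (valence 2) → 1 H
  atom 11: C, bond orders sum to 3 (valence 4) → 1 H
  atom 12: O, bond orders sum to 1 (valence 2) → 1 H
  atom 13: C, bond orders sum to 3 (valence 4) → 1 H
  atom 14: C, bond orders sum to 3 (valence 4) → 1 H
  atom 15: C, bond orders sum to 3 (valence 4) → 1 H
  atom 16: N, bond orders sum to 1 (valence 3) → 2 H
  atom 17: C, bond orders sum to 1 (valence 4) → 3 H
Totals → C:11, H:22, N:2, O:4.
In Hill order: C11H22N2O4.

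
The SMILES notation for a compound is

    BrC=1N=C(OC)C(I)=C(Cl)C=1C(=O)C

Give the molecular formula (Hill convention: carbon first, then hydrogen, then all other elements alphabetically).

Walk through each heavy atom and fill implicit hydrogens from standard valence (C 4, N 3, O 2, S 2, halogen 1):
  atom 1: Br (halogen, monovalent) → 0 H
  atom 2: C, bond orders sum to 4 (valence 4) → 0 H
  atom 3: N, bond orders sum to 3 (valence 3) → 0 H
  atom 4: C, bond orders sum to 4 (valence 4) → 0 H
  atom 5: O, bond orders sum to 2 (valence 2) → 0 H
  atom 6: C, bond orders sum to 1 (valence 4) → 3 H
  atom 7: C, bond orders sum to 4 (valence 4) → 0 H
  atom 8: I (halogen, monovalent) → 0 H
  atom 9: C, bond orders sum to 4 (valence 4) → 0 H
  atom 10: Cl (halogen, monovalent) → 0 H
  atom 11: C, bond orders sum to 4 (valence 4) → 0 H
  atom 12: C, bond orders sum to 4 (valence 4) → 0 H
  atom 13: O, bond orders sum to 2 (valence 2) → 0 H
  atom 14: C, bond orders sum to 1 (valence 4) → 3 H
Totals → C:8, H:6, Br:1, Cl:1, I:1, N:1, O:2.

C8H6BrClINO2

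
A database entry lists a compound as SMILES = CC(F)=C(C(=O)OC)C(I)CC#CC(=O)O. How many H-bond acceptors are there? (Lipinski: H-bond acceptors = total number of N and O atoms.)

4

N atoms: 0; O atoms: 4.
Lipinski HBA = 0 + 4 = 4.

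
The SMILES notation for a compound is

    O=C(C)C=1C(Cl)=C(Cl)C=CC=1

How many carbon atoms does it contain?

8

Count every carbon token in the SMILES (each C, including those in ring-closure positions and inside branches).
Carbon count: 8.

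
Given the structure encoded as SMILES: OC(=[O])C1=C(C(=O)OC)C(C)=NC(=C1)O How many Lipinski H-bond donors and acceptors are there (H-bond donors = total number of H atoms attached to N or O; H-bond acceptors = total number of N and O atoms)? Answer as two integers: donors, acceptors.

2, 6

Donors: find every N or O and count the H atoms it carries.
  atom 1 (O): bond orders sum to 1 → 1 H
  atom 3 (O): bond orders sum to 2 → 0 H
  atom 7 (O): bond orders sum to 2 → 0 H
  atom 8 (O): bond orders sum to 2 → 0 H
  atom 12 (N): bond orders sum to 3 → 0 H
  atom 15 (O): bond orders sum to 1 → 1 H
Lipinski HBD = 2.
Acceptors: N atoms = 1, O atoms = 5 → HBA = 6.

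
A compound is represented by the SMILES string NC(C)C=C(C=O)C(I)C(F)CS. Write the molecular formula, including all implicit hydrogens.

Walk through each heavy atom and fill implicit hydrogens from standard valence (C 4, N 3, O 2, S 2, halogen 1):
  atom 1: N, bond orders sum to 1 (valence 3) → 2 H
  atom 2: C, bond orders sum to 3 (valence 4) → 1 H
  atom 3: C, bond orders sum to 1 (valence 4) → 3 H
  atom 4: C, bond orders sum to 3 (valence 4) → 1 H
  atom 5: C, bond orders sum to 4 (valence 4) → 0 H
  atom 6: C, bond orders sum to 3 (valence 4) → 1 H
  atom 7: O, bond orders sum to 2 (valence 2) → 0 H
  atom 8: C, bond orders sum to 3 (valence 4) → 1 H
  atom 9: I (halogen, monovalent) → 0 H
  atom 10: C, bond orders sum to 3 (valence 4) → 1 H
  atom 11: F (halogen, monovalent) → 0 H
  atom 12: C, bond orders sum to 2 (valence 4) → 2 H
  atom 13: S, bond orders sum to 1 (valence 2) → 1 H
Totals → C:8, H:13, F:1, I:1, N:1, O:1, S:1.

C8H13FINOS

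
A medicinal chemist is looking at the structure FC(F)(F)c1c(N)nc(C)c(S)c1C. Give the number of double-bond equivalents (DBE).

4

Molecular formula: C8H9F3N2S.
DoU = (2C + 2 + N − H − X) / 2, where X is the halogen count and O/S are ignored.
    = (2·8 + 2 + 2 − 9 − 3) / 2 = 8 / 2 = 4.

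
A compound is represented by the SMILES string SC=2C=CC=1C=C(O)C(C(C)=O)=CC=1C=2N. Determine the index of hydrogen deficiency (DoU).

Degree of unsaturation = (number of rings) + (number of π bonds).
Ring closures in the SMILES: 2.
π bonds: 6 double bonds (each 1 DoU) → 6 DoU from unsaturation.
Total DoU = 2 + 6 = 8.

8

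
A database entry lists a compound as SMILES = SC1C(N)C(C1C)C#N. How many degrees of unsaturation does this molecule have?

Degree of unsaturation = (number of rings) + (number of π bonds).
Ring closures in the SMILES: 1.
π bonds: 1 triple bond (each 2 DoU) → 2 DoU from unsaturation.
Total DoU = 1 + 2 = 3.

3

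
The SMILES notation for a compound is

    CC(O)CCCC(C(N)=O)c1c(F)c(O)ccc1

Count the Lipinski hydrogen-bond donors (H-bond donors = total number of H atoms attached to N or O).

Donors: find every N or O and count the H atoms it carries.
  atom 3 (O): bond orders sum to 1 → 1 H
  atom 9 (N): bond orders sum to 1 → 2 H
  atom 10 (O): bond orders sum to 2 → 0 H
  atom 15 (O): bond orders sum to 1 → 1 H
Lipinski HBD = 4.

4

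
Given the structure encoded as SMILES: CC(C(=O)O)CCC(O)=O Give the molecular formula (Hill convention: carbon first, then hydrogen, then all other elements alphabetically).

C6H10O4

Walk through each heavy atom and fill implicit hydrogens from standard valence (C 4, N 3, O 2, S 2, halogen 1):
  atom 1: C, bond orders sum to 1 (valence 4) → 3 H
  atom 2: C, bond orders sum to 3 (valence 4) → 1 H
  atom 3: C, bond orders sum to 4 (valence 4) → 0 H
  atom 4: O, bond orders sum to 2 (valence 2) → 0 H
  atom 5: O, bond orders sum to 1 (valence 2) → 1 H
  atom 6: C, bond orders sum to 2 (valence 4) → 2 H
  atom 7: C, bond orders sum to 2 (valence 4) → 2 H
  atom 8: C, bond orders sum to 4 (valence 4) → 0 H
  atom 9: O, bond orders sum to 1 (valence 2) → 1 H
  atom 10: O, bond orders sum to 2 (valence 2) → 0 H
Totals → C:6, H:10, O:4.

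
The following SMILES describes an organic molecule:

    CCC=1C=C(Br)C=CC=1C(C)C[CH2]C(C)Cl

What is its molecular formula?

Walk through each heavy atom and fill implicit hydrogens from standard valence (C 4, N 3, O 2, S 2, halogen 1):
  atom 1: C, bond orders sum to 1 (valence 4) → 3 H
  atom 2: C, bond orders sum to 2 (valence 4) → 2 H
  atom 3: C, bond orders sum to 4 (valence 4) → 0 H
  atom 4: C, bond orders sum to 3 (valence 4) → 1 H
  atom 5: C, bond orders sum to 4 (valence 4) → 0 H
  atom 6: Br (halogen, monovalent) → 0 H
  atom 7: C, bond orders sum to 3 (valence 4) → 1 H
  atom 8: C, bond orders sum to 3 (valence 4) → 1 H
  atom 9: C, bond orders sum to 4 (valence 4) → 0 H
  atom 10: C, bond orders sum to 3 (valence 4) → 1 H
  atom 11: C, bond orders sum to 1 (valence 4) → 3 H
  atom 12: C, bond orders sum to 2 (valence 4) → 2 H
  atom 13: C with explicit H count 2
  atom 14: C, bond orders sum to 3 (valence 4) → 1 H
  atom 15: C, bond orders sum to 1 (valence 4) → 3 H
  atom 16: Cl (halogen, monovalent) → 0 H
Totals → C:14, H:20, Br:1, Cl:1.

C14H20BrCl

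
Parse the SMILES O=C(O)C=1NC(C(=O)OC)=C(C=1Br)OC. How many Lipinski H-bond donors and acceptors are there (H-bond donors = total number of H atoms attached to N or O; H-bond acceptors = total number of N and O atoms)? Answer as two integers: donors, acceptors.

Donors: find every N or O and count the H atoms it carries.
  atom 1 (O): bond orders sum to 2 → 0 H
  atom 3 (O): bond orders sum to 1 → 1 H
  atom 5 (N): bond orders sum to 2 → 1 H
  atom 8 (O): bond orders sum to 2 → 0 H
  atom 9 (O): bond orders sum to 2 → 0 H
  atom 14 (O): bond orders sum to 2 → 0 H
Lipinski HBD = 2.
Acceptors: N atoms = 1, O atoms = 5 → HBA = 6.

2, 6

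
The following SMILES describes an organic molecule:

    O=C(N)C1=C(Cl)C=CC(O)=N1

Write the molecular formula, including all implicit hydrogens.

Walk through each heavy atom and fill implicit hydrogens from standard valence (C 4, N 3, O 2, S 2, halogen 1):
  atom 1: O, bond orders sum to 2 (valence 2) → 0 H
  atom 2: C, bond orders sum to 4 (valence 4) → 0 H
  atom 3: N, bond orders sum to 1 (valence 3) → 2 H
  atom 4: C, bond orders sum to 4 (valence 4) → 0 H
  atom 5: C, bond orders sum to 4 (valence 4) → 0 H
  atom 6: Cl (halogen, monovalent) → 0 H
  atom 7: C, bond orders sum to 3 (valence 4) → 1 H
  atom 8: C, bond orders sum to 3 (valence 4) → 1 H
  atom 9: C, bond orders sum to 4 (valence 4) → 0 H
  atom 10: O, bond orders sum to 1 (valence 2) → 1 H
  atom 11: N, bond orders sum to 3 (valence 3) → 0 H
Totals → C:6, H:5, Cl:1, N:2, O:2.
In Hill order: C6H5ClN2O2.

C6H5ClN2O2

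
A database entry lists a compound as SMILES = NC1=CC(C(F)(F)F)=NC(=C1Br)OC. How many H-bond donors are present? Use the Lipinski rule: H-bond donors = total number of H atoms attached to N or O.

Donors: find every N or O and count the H atoms it carries.
  atom 1 (N): bond orders sum to 1 → 2 H
  atom 9 (N): bond orders sum to 3 → 0 H
  atom 13 (O): bond orders sum to 2 → 0 H
Lipinski HBD = 2.

2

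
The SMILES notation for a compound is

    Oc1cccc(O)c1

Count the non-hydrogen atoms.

Every atom symbol written in the SMILES (organic subset) is one heavy atom; implicit H are not written.
Heavy atoms by element → C:6, O:2.
Total: 8.

8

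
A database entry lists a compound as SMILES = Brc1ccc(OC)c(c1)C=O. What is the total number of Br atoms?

1

Scan the SMILES for Br atoms (remember two-letter symbols like Cl and Br are single atoms).
Bromine count: 1.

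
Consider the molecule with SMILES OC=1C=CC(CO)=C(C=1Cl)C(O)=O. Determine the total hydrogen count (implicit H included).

7

Walk through each heavy atom and fill implicit hydrogens from standard valence (C 4, N 3, O 2, S 2, halogen 1):
  atom 1: O, bond orders sum to 1 (valence 2) → 1 H
  atom 2: C, bond orders sum to 4 (valence 4) → 0 H
  atom 3: C, bond orders sum to 3 (valence 4) → 1 H
  atom 4: C, bond orders sum to 3 (valence 4) → 1 H
  atom 5: C, bond orders sum to 4 (valence 4) → 0 H
  atom 6: C, bond orders sum to 2 (valence 4) → 2 H
  atom 7: O, bond orders sum to 1 (valence 2) → 1 H
  atom 8: C, bond orders sum to 4 (valence 4) → 0 H
  atom 9: C, bond orders sum to 4 (valence 4) → 0 H
  atom 10: Cl (halogen, monovalent) → 0 H
  atom 11: C, bond orders sum to 4 (valence 4) → 0 H
  atom 12: O, bond orders sum to 1 (valence 2) → 1 H
  atom 13: O, bond orders sum to 2 (valence 2) → 0 H
Total hydrogens: 7.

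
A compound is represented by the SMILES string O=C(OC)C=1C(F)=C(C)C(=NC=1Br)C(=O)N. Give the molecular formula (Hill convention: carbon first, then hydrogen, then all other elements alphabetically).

Walk through each heavy atom and fill implicit hydrogens from standard valence (C 4, N 3, O 2, S 2, halogen 1):
  atom 1: O, bond orders sum to 2 (valence 2) → 0 H
  atom 2: C, bond orders sum to 4 (valence 4) → 0 H
  atom 3: O, bond orders sum to 2 (valence 2) → 0 H
  atom 4: C, bond orders sum to 1 (valence 4) → 3 H
  atom 5: C, bond orders sum to 4 (valence 4) → 0 H
  atom 6: C, bond orders sum to 4 (valence 4) → 0 H
  atom 7: F (halogen, monovalent) → 0 H
  atom 8: C, bond orders sum to 4 (valence 4) → 0 H
  atom 9: C, bond orders sum to 1 (valence 4) → 3 H
  atom 10: C, bond orders sum to 4 (valence 4) → 0 H
  atom 11: N, bond orders sum to 3 (valence 3) → 0 H
  atom 12: C, bond orders sum to 4 (valence 4) → 0 H
  atom 13: Br (halogen, monovalent) → 0 H
  atom 14: C, bond orders sum to 4 (valence 4) → 0 H
  atom 15: O, bond orders sum to 2 (valence 2) → 0 H
  atom 16: N, bond orders sum to 1 (valence 3) → 2 H
Totals → C:9, H:8, Br:1, F:1, N:2, O:3.
In Hill order: C9H8BrFN2O3.

C9H8BrFN2O3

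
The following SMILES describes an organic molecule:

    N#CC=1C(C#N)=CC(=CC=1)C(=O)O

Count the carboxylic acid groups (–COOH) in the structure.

1

The carboxylic acid motif appears at heavy-atom position 11 in the SMILES.
Other groups present: 2 nitrile.
Carboxylic acid count: 1.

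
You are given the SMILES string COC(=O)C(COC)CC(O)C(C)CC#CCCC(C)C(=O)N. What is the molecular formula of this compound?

C17H29NO5

Walk through each heavy atom and fill implicit hydrogens from standard valence (C 4, N 3, O 2, S 2, halogen 1):
  atom 1: C, bond orders sum to 1 (valence 4) → 3 H
  atom 2: O, bond orders sum to 2 (valence 2) → 0 H
  atom 3: C, bond orders sum to 4 (valence 4) → 0 H
  atom 4: O, bond orders sum to 2 (valence 2) → 0 H
  atom 5: C, bond orders sum to 3 (valence 4) → 1 H
  atom 6: C, bond orders sum to 2 (valence 4) → 2 H
  atom 7: O, bond orders sum to 2 (valence 2) → 0 H
  atom 8: C, bond orders sum to 1 (valence 4) → 3 H
  atom 9: C, bond orders sum to 2 (valence 4) → 2 H
  atom 10: C, bond orders sum to 3 (valence 4) → 1 H
  atom 11: O, bond orders sum to 1 (valence 2) → 1 H
  atom 12: C, bond orders sum to 3 (valence 4) → 1 H
  atom 13: C, bond orders sum to 1 (valence 4) → 3 H
  atom 14: C, bond orders sum to 2 (valence 4) → 2 H
  atom 15: C, bond orders sum to 4 (valence 4) → 0 H
  atom 16: C, bond orders sum to 4 (valence 4) → 0 H
  atom 17: C, bond orders sum to 2 (valence 4) → 2 H
  atom 18: C, bond orders sum to 2 (valence 4) → 2 H
  atom 19: C, bond orders sum to 3 (valence 4) → 1 H
  atom 20: C, bond orders sum to 1 (valence 4) → 3 H
  atom 21: C, bond orders sum to 4 (valence 4) → 0 H
  atom 22: O, bond orders sum to 2 (valence 2) → 0 H
  atom 23: N, bond orders sum to 1 (valence 3) → 2 H
Totals → C:17, H:29, N:1, O:5.
In Hill order: C17H29NO5.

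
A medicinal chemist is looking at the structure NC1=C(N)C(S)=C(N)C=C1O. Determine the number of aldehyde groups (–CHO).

Scan the SMILES for the aldehyde motif — none present.
Groups that are present: 1 hydroxyl, 3 primary amine, 1 thiol.

0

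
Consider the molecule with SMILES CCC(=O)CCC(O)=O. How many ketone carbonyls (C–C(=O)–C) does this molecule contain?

The ketone motif appears at heavy-atom position 3 in the SMILES.
Other groups present: 1 carboxylic acid.
Ketone count: 1.

1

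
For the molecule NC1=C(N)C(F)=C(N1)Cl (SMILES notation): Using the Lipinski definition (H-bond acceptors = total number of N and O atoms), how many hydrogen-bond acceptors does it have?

3

N atoms: 3; O atoms: 0.
Lipinski HBA = 3 + 0 = 3.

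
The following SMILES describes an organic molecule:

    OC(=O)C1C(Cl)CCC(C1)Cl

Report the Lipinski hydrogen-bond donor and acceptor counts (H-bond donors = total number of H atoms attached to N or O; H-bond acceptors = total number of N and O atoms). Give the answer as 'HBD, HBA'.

Donors: find every N or O and count the H atoms it carries.
  atom 1 (O): bond orders sum to 1 → 1 H
  atom 3 (O): bond orders sum to 2 → 0 H
Lipinski HBD = 1.
Acceptors: N atoms = 0, O atoms = 2 → HBA = 2.

1, 2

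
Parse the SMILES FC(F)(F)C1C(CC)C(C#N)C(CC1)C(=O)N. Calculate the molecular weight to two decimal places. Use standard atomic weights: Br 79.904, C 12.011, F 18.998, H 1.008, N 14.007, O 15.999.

248.25 g/mol

First, the molecular formula is C11H15F3N2O (counting implicit H from valence).
  C: 11 × 12.011 = 132.121
  F: 3 × 18.998 = 56.994
  H: 15 × 1.008 = 15.120
  N: 2 × 14.007 = 28.014
  O: 1 × 15.999 = 15.999
Sum: 11×12.011 + 3×18.998 + 15×1.008 + 2×14.007 + 1×15.999 = 248.248 → 248.25 g/mol.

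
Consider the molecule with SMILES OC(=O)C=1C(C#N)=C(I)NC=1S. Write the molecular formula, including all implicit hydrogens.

C6H3IN2O2S

Walk through each heavy atom and fill implicit hydrogens from standard valence (C 4, N 3, O 2, S 2, halogen 1):
  atom 1: O, bond orders sum to 1 (valence 2) → 1 H
  atom 2: C, bond orders sum to 4 (valence 4) → 0 H
  atom 3: O, bond orders sum to 2 (valence 2) → 0 H
  atom 4: C, bond orders sum to 4 (valence 4) → 0 H
  atom 5: C, bond orders sum to 4 (valence 4) → 0 H
  atom 6: C, bond orders sum to 4 (valence 4) → 0 H
  atom 7: N, bond orders sum to 3 (valence 3) → 0 H
  atom 8: C, bond orders sum to 4 (valence 4) → 0 H
  atom 9: I (halogen, monovalent) → 0 H
  atom 10: N, bond orders sum to 2 (valence 3) → 1 H
  atom 11: C, bond orders sum to 4 (valence 4) → 0 H
  atom 12: S, bond orders sum to 1 (valence 2) → 1 H
Totals → C:6, H:3, I:1, N:2, O:2, S:1.
In Hill order: C6H3IN2O2S.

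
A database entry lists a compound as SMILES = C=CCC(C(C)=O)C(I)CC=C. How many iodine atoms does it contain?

1

Scan the SMILES for I atoms (remember two-letter symbols like Cl and Br are single atoms).
Iodine count: 1.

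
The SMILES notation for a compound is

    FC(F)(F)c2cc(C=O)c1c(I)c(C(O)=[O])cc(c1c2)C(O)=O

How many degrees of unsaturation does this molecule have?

10

Molecular formula: C14H6F3IO5.
DoU = (2C + 2 + N − H − X) / 2, where X is the halogen count and O/S are ignored.
    = (2·14 + 2 + 0 − 6 − 4) / 2 = 20 / 2 = 10.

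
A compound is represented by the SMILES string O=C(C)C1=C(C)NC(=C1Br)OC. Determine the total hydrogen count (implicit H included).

10

Walk through each heavy atom and fill implicit hydrogens from standard valence (C 4, N 3, O 2, S 2, halogen 1):
  atom 1: O, bond orders sum to 2 (valence 2) → 0 H
  atom 2: C, bond orders sum to 4 (valence 4) → 0 H
  atom 3: C, bond orders sum to 1 (valence 4) → 3 H
  atom 4: C, bond orders sum to 4 (valence 4) → 0 H
  atom 5: C, bond orders sum to 4 (valence 4) → 0 H
  atom 6: C, bond orders sum to 1 (valence 4) → 3 H
  atom 7: N, bond orders sum to 2 (valence 3) → 1 H
  atom 8: C, bond orders sum to 4 (valence 4) → 0 H
  atom 9: C, bond orders sum to 4 (valence 4) → 0 H
  atom 10: Br (halogen, monovalent) → 0 H
  atom 11: O, bond orders sum to 2 (valence 2) → 0 H
  atom 12: C, bond orders sum to 1 (valence 4) → 3 H
Total hydrogens: 10.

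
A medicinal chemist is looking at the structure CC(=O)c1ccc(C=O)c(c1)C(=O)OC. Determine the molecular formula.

Walk through each heavy atom and fill implicit hydrogens from standard valence (C 4, N 3, O 2, S 2, halogen 1); for lowercase aromatic atoms, an aromatic c carries 1 H when it has two neighbours and 0 H with three, and aromatic n carries 0 H:
  atom 1: C, bond orders sum to 1 (valence 4) → 3 H
  atom 2: C, bond orders sum to 4 (valence 4) → 0 H
  atom 3: O, bond orders sum to 2 (valence 2) → 0 H
  atom 4: aromatic c, 3 neighbours → 0 H
  atom 5: aromatic c, 2 neighbours → 1 H
  atom 6: aromatic c, 2 neighbours → 1 H
  atom 7: aromatic c, 3 neighbours → 0 H
  atom 8: C, bond orders sum to 3 (valence 4) → 1 H
  atom 9: O, bond orders sum to 2 (valence 2) → 0 H
  atom 10: aromatic c, 3 neighbours → 0 H
  atom 11: aromatic c, 2 neighbours → 1 H
  atom 12: C, bond orders sum to 4 (valence 4) → 0 H
  atom 13: O, bond orders sum to 2 (valence 2) → 0 H
  atom 14: O, bond orders sum to 2 (valence 2) → 0 H
  atom 15: C, bond orders sum to 1 (valence 4) → 3 H
Totals → C:11, H:10, O:4.
In Hill order: C11H10O4.

C11H10O4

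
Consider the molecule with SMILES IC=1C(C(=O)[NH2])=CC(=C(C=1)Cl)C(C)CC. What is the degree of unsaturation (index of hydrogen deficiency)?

Molecular formula: C11H13ClINO.
DoU = (2C + 2 + N − H − X) / 2, where X is the halogen count and O/S are ignored.
    = (2·11 + 2 + 1 − 13 − 2) / 2 = 10 / 2 = 5.

5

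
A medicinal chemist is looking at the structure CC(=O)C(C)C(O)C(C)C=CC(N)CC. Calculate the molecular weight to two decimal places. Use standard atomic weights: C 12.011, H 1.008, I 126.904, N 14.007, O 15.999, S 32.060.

First, the molecular formula is C12H23NO2 (counting implicit H from valence).
  C: 12 × 12.011 = 144.132
  H: 23 × 1.008 = 23.184
  N: 1 × 14.007 = 14.007
  O: 2 × 15.999 = 31.998
Sum: 12×12.011 + 23×1.008 + 1×14.007 + 2×15.999 = 213.321 → 213.32 g/mol.

213.32 g/mol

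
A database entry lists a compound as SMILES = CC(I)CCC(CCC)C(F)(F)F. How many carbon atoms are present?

Count every carbon token in the SMILES (each C, including those in ring-closure positions and inside branches).
Carbon count: 9.

9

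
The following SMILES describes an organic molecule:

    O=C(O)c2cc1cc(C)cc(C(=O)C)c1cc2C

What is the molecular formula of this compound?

C15H14O3

Walk through each heavy atom and fill implicit hydrogens from standard valence (C 4, N 3, O 2, S 2, halogen 1); for lowercase aromatic atoms, an aromatic c carries 1 H when it has two neighbours and 0 H with three, and aromatic n carries 0 H:
  atom 1: O, bond orders sum to 2 (valence 2) → 0 H
  atom 2: C, bond orders sum to 4 (valence 4) → 0 H
  atom 3: O, bond orders sum to 1 (valence 2) → 1 H
  atom 4: aromatic c, 3 neighbours → 0 H
  atom 5: aromatic c, 2 neighbours → 1 H
  atom 6: aromatic c, 3 neighbours → 0 H
  atom 7: aromatic c, 2 neighbours → 1 H
  atom 8: aromatic c, 3 neighbours → 0 H
  atom 9: C, bond orders sum to 1 (valence 4) → 3 H
  atom 10: aromatic c, 2 neighbours → 1 H
  atom 11: aromatic c, 3 neighbours → 0 H
  atom 12: C, bond orders sum to 4 (valence 4) → 0 H
  atom 13: O, bond orders sum to 2 (valence 2) → 0 H
  atom 14: C, bond orders sum to 1 (valence 4) → 3 H
  atom 15: aromatic c, 3 neighbours → 0 H
  atom 16: aromatic c, 2 neighbours → 1 H
  atom 17: aromatic c, 3 neighbours → 0 H
  atom 18: C, bond orders sum to 1 (valence 4) → 3 H
Totals → C:15, H:14, O:3.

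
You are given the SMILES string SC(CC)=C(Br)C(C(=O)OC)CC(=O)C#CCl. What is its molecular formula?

Walk through each heavy atom and fill implicit hydrogens from standard valence (C 4, N 3, O 2, S 2, halogen 1):
  atom 1: S, bond orders sum to 1 (valence 2) → 1 H
  atom 2: C, bond orders sum to 4 (valence 4) → 0 H
  atom 3: C, bond orders sum to 2 (valence 4) → 2 H
  atom 4: C, bond orders sum to 1 (valence 4) → 3 H
  atom 5: C, bond orders sum to 4 (valence 4) → 0 H
  atom 6: Br (halogen, monovalent) → 0 H
  atom 7: C, bond orders sum to 3 (valence 4) → 1 H
  atom 8: C, bond orders sum to 4 (valence 4) → 0 H
  atom 9: O, bond orders sum to 2 (valence 2) → 0 H
  atom 10: O, bond orders sum to 2 (valence 2) → 0 H
  atom 11: C, bond orders sum to 1 (valence 4) → 3 H
  atom 12: C, bond orders sum to 2 (valence 4) → 2 H
  atom 13: C, bond orders sum to 4 (valence 4) → 0 H
  atom 14: O, bond orders sum to 2 (valence 2) → 0 H
  atom 15: C, bond orders sum to 4 (valence 4) → 0 H
  atom 16: C, bond orders sum to 4 (valence 4) → 0 H
  atom 17: Cl (halogen, monovalent) → 0 H
Totals → C:11, H:12, Br:1, Cl:1, O:3, S:1.

C11H12BrClO3S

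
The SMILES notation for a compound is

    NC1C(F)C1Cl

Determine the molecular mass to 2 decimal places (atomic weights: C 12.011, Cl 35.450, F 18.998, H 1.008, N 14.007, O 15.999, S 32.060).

First, the molecular formula is C3H5ClFN (counting implicit H from valence).
  C: 3 × 12.011 = 36.033
  Cl: 1 × 35.450 = 35.450
  F: 1 × 18.998 = 18.998
  H: 5 × 1.008 = 5.040
  N: 1 × 14.007 = 14.007
Sum: 3×12.011 + 1×35.450 + 1×18.998 + 5×1.008 + 1×14.007 = 109.528 → 109.53 g/mol.

109.53 g/mol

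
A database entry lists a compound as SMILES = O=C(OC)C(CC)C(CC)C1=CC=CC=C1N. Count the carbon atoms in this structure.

14

Count every carbon token in the SMILES (each C, including those in ring-closure positions and inside branches).
Carbon count: 14.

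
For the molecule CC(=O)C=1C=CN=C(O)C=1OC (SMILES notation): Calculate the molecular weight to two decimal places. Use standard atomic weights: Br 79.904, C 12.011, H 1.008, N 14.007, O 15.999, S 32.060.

First, the molecular formula is C8H9NO3 (counting implicit H from valence).
  C: 8 × 12.011 = 96.088
  H: 9 × 1.008 = 9.072
  N: 1 × 14.007 = 14.007
  O: 3 × 15.999 = 47.997
Sum: 8×12.011 + 9×1.008 + 1×14.007 + 3×15.999 = 167.164 → 167.16 g/mol.

167.16 g/mol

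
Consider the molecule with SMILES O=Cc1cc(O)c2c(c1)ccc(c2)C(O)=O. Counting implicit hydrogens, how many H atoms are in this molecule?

Walk through each heavy atom and fill implicit hydrogens from standard valence (C 4, N 3, O 2, S 2, halogen 1); for lowercase aromatic atoms, an aromatic c carries 1 H when it has two neighbours and 0 H with three, and aromatic n carries 0 H:
  atom 1: O, bond orders sum to 2 (valence 2) → 0 H
  atom 2: C, bond orders sum to 3 (valence 4) → 1 H
  atom 3: aromatic c, 3 neighbours → 0 H
  atom 4: aromatic c, 2 neighbours → 1 H
  atom 5: aromatic c, 3 neighbours → 0 H
  atom 6: O, bond orders sum to 1 (valence 2) → 1 H
  atom 7: aromatic c, 3 neighbours → 0 H
  atom 8: aromatic c, 3 neighbours → 0 H
  atom 9: aromatic c, 2 neighbours → 1 H
  atom 10: aromatic c, 2 neighbours → 1 H
  atom 11: aromatic c, 2 neighbours → 1 H
  atom 12: aromatic c, 3 neighbours → 0 H
  atom 13: aromatic c, 2 neighbours → 1 H
  atom 14: C, bond orders sum to 4 (valence 4) → 0 H
  atom 15: O, bond orders sum to 1 (valence 2) → 1 H
  atom 16: O, bond orders sum to 2 (valence 2) → 0 H
Total hydrogens: 8.

8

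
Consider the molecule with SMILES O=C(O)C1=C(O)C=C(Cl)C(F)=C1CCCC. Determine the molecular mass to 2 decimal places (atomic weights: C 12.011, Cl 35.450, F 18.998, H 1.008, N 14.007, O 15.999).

246.66 g/mol

First, the molecular formula is C11H12ClFO3 (counting implicit H from valence).
  C: 11 × 12.011 = 132.121
  Cl: 1 × 35.450 = 35.450
  F: 1 × 18.998 = 18.998
  H: 12 × 1.008 = 12.096
  O: 3 × 15.999 = 47.997
Sum: 11×12.011 + 1×35.450 + 1×18.998 + 12×1.008 + 3×15.999 = 246.662 → 246.66 g/mol.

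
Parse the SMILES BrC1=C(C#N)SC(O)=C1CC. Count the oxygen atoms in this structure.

Scan the SMILES for O atoms (remember two-letter symbols like Cl and Br are single atoms).
Oxygen count: 1.

1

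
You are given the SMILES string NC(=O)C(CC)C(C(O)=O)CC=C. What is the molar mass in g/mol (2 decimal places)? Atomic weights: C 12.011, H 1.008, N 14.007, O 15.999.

185.22 g/mol

First, the molecular formula is C9H15NO3 (counting implicit H from valence).
  C: 9 × 12.011 = 108.099
  H: 15 × 1.008 = 15.120
  N: 1 × 14.007 = 14.007
  O: 3 × 15.999 = 47.997
Sum: 9×12.011 + 15×1.008 + 1×14.007 + 3×15.999 = 185.223 → 185.22 g/mol.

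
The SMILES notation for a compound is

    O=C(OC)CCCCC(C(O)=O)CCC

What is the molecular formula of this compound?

C11H20O4

Walk through each heavy atom and fill implicit hydrogens from standard valence (C 4, N 3, O 2, S 2, halogen 1):
  atom 1: O, bond orders sum to 2 (valence 2) → 0 H
  atom 2: C, bond orders sum to 4 (valence 4) → 0 H
  atom 3: O, bond orders sum to 2 (valence 2) → 0 H
  atom 4: C, bond orders sum to 1 (valence 4) → 3 H
  atom 5: C, bond orders sum to 2 (valence 4) → 2 H
  atom 6: C, bond orders sum to 2 (valence 4) → 2 H
  atom 7: C, bond orders sum to 2 (valence 4) → 2 H
  atom 8: C, bond orders sum to 2 (valence 4) → 2 H
  atom 9: C, bond orders sum to 3 (valence 4) → 1 H
  atom 10: C, bond orders sum to 4 (valence 4) → 0 H
  atom 11: O, bond orders sum to 1 (valence 2) → 1 H
  atom 12: O, bond orders sum to 2 (valence 2) → 0 H
  atom 13: C, bond orders sum to 2 (valence 4) → 2 H
  atom 14: C, bond orders sum to 2 (valence 4) → 2 H
  atom 15: C, bond orders sum to 1 (valence 4) → 3 H
Totals → C:11, H:20, O:4.
In Hill order: C11H20O4.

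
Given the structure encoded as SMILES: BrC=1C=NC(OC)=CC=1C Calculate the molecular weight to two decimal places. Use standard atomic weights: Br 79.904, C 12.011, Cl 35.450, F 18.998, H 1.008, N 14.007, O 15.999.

202.05 g/mol

First, the molecular formula is C7H8BrNO (counting implicit H from valence).
  Br: 1 × 79.904 = 79.904
  C: 7 × 12.011 = 84.077
  H: 8 × 1.008 = 8.064
  N: 1 × 14.007 = 14.007
  O: 1 × 15.999 = 15.999
Sum: 1×79.904 + 7×12.011 + 8×1.008 + 1×14.007 + 1×15.999 = 202.051 → 202.05 g/mol.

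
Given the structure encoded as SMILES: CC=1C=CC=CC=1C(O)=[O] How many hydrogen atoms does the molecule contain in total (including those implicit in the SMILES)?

Walk through each heavy atom and fill implicit hydrogens from standard valence (C 4, N 3, O 2, S 2, halogen 1):
  atom 1: C, bond orders sum to 1 (valence 4) → 3 H
  atom 2: C, bond orders sum to 4 (valence 4) → 0 H
  atom 3: C, bond orders sum to 3 (valence 4) → 1 H
  atom 4: C, bond orders sum to 3 (valence 4) → 1 H
  atom 5: C, bond orders sum to 3 (valence 4) → 1 H
  atom 6: C, bond orders sum to 3 (valence 4) → 1 H
  atom 7: C, bond orders sum to 4 (valence 4) → 0 H
  atom 8: C, bond orders sum to 4 (valence 4) → 0 H
  atom 9: O, bond orders sum to 1 (valence 2) → 1 H
  atom 10: O with explicit H count 0
Total hydrogens: 8.

8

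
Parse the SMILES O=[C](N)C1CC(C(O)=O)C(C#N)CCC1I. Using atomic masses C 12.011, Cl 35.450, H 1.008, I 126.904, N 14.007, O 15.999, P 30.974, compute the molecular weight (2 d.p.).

First, the molecular formula is C10H13IN2O3 (counting implicit H from valence).
  C: 10 × 12.011 = 120.110
  H: 13 × 1.008 = 13.104
  I: 1 × 126.904 = 126.904
  N: 2 × 14.007 = 28.014
  O: 3 × 15.999 = 47.997
Sum: 10×12.011 + 13×1.008 + 1×126.904 + 2×14.007 + 3×15.999 = 336.129 → 336.13 g/mol.

336.13 g/mol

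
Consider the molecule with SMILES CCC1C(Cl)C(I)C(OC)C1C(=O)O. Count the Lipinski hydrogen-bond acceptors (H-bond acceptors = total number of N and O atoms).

3

N atoms: 0; O atoms: 3.
Lipinski HBA = 0 + 3 = 3.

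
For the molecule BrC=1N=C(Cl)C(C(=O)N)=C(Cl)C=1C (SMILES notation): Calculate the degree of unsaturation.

5

Molecular formula: C7H5BrCl2N2O.
DoU = (2C + 2 + N − H − X) / 2, where X is the halogen count and O/S are ignored.
    = (2·7 + 2 + 2 − 5 − 3) / 2 = 10 / 2 = 5.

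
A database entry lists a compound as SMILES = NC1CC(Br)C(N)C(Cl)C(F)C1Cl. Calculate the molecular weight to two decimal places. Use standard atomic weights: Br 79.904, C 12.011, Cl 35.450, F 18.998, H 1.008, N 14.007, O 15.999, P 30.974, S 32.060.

293.99 g/mol

First, the molecular formula is C7H12BrCl2FN2 (counting implicit H from valence).
  Br: 1 × 79.904 = 79.904
  C: 7 × 12.011 = 84.077
  Cl: 2 × 35.450 = 70.900
  F: 1 × 18.998 = 18.998
  H: 12 × 1.008 = 12.096
  N: 2 × 14.007 = 28.014
Sum: 1×79.904 + 7×12.011 + 2×35.450 + 1×18.998 + 12×1.008 + 2×14.007 = 293.989 → 293.99 g/mol.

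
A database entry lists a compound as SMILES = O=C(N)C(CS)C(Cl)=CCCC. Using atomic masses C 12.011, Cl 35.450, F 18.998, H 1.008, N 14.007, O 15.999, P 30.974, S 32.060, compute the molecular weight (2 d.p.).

207.72 g/mol

First, the molecular formula is C8H14ClNOS (counting implicit H from valence).
  C: 8 × 12.011 = 96.088
  Cl: 1 × 35.450 = 35.450
  H: 14 × 1.008 = 14.112
  N: 1 × 14.007 = 14.007
  O: 1 × 15.999 = 15.999
  S: 1 × 32.060 = 32.060
Sum: 8×12.011 + 1×35.450 + 14×1.008 + 1×14.007 + 1×15.999 + 1×32.060 = 207.716 → 207.72 g/mol.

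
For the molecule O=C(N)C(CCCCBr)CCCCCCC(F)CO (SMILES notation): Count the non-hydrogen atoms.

Every atom symbol written in the SMILES (organic subset) is one heavy atom; implicit H are not written.
Heavy atoms by element → Br:1, C:14, F:1, N:1, O:2.
Total: 19.

19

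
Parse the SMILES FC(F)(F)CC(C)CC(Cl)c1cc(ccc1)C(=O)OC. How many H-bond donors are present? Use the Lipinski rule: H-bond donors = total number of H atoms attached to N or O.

0

Donors: find every N or O and count the H atoms it carries.
  atom 18 (O): bond orders sum to 2 → 0 H
  atom 19 (O): bond orders sum to 2 → 0 H
Lipinski HBD = 0.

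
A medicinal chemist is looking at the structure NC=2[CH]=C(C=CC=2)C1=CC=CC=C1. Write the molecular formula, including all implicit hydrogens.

Walk through each heavy atom and fill implicit hydrogens from standard valence (C 4, N 3, O 2, S 2, halogen 1):
  atom 1: N, bond orders sum to 1 (valence 3) → 2 H
  atom 2: C, bond orders sum to 4 (valence 4) → 0 H
  atom 3: C with explicit H count 1
  atom 4: C, bond orders sum to 4 (valence 4) → 0 H
  atom 5: C, bond orders sum to 3 (valence 4) → 1 H
  atom 6: C, bond orders sum to 3 (valence 4) → 1 H
  atom 7: C, bond orders sum to 3 (valence 4) → 1 H
  atom 8: C, bond orders sum to 4 (valence 4) → 0 H
  atom 9: C, bond orders sum to 3 (valence 4) → 1 H
  atom 10: C, bond orders sum to 3 (valence 4) → 1 H
  atom 11: C, bond orders sum to 3 (valence 4) → 1 H
  atom 12: C, bond orders sum to 3 (valence 4) → 1 H
  atom 13: C, bond orders sum to 3 (valence 4) → 1 H
Totals → C:12, H:11, N:1.
In Hill order: C12H11N.

C12H11N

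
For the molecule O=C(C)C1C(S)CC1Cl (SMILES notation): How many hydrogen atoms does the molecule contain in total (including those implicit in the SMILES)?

9

Walk through each heavy atom and fill implicit hydrogens from standard valence (C 4, N 3, O 2, S 2, halogen 1):
  atom 1: O, bond orders sum to 2 (valence 2) → 0 H
  atom 2: C, bond orders sum to 4 (valence 4) → 0 H
  atom 3: C, bond orders sum to 1 (valence 4) → 3 H
  atom 4: C, bond orders sum to 3 (valence 4) → 1 H
  atom 5: C, bond orders sum to 3 (valence 4) → 1 H
  atom 6: S, bond orders sum to 1 (valence 2) → 1 H
  atom 7: C, bond orders sum to 2 (valence 4) → 2 H
  atom 8: C, bond orders sum to 3 (valence 4) → 1 H
  atom 9: Cl (halogen, monovalent) → 0 H
Total hydrogens: 9.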